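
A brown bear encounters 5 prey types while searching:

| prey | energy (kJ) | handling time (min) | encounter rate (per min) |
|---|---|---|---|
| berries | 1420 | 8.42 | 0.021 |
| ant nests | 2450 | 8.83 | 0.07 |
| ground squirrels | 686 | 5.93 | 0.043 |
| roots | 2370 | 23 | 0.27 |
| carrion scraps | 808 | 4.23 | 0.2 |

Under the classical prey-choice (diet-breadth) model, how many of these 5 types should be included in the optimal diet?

E/h in descending order: ant nests 277, carrion scraps 191, berries 169, ground squirrels 116, roots 103 kJ/min. The optimal diet is the largest prefix of this list for which every included type satisfies E_i/h_i > R on the types above it.
Rate on top 1: 106. carrion scraps: 191 > 106 → include.
Rate on top 2: 135.2. berries: 169 > 135.2 → include.
Rate on top 3: 137.4. ground squirrels: 116 < 137.4 → exclude; stop.
Optimal diet: ant nests, carrion scraps, berries — 3 of 5 types.

3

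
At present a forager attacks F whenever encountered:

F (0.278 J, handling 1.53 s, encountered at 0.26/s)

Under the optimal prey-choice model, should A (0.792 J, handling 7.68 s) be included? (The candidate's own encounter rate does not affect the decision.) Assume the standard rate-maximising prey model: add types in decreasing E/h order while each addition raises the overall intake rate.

Yes

On F alone, R = ΣλE/(1+Σλh) = 0.07228/1.398 = 0.05171 J/s.
A: E/h = 0.792/7.68 = 0.1031 J/s.
0.1031 > 0.05171, so adding A raises the average — include it.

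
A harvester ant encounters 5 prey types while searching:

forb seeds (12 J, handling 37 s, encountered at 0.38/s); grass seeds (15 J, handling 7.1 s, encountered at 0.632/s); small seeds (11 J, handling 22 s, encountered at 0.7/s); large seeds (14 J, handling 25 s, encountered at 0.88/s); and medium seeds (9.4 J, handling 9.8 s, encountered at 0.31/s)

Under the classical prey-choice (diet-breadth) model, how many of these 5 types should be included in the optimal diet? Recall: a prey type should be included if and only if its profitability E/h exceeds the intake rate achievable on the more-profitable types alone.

1

Profitabilities (E/h, J/s): grass seeds 2.11, medium seeds 0.959, large seeds 0.56, small seeds 0.5, forb seeds 0.324. Add prey in this order while the next type's profitability exceeds the intake rate on those already taken.
Rate on top 1: 1.728. medium seeds: 0.959 < 1.728 → exclude; stop.
Optimal diet: grass seeds — 1 of 5 types.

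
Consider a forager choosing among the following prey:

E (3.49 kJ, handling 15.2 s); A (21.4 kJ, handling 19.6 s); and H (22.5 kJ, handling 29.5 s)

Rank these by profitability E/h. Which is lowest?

In descending order of E/h:
A: 21.4/19.6 = 1.09 kJ/s
H: 22.5/29.5 = 0.763 kJ/s
E: 3.49/15.2 = 0.23 kJ/s

E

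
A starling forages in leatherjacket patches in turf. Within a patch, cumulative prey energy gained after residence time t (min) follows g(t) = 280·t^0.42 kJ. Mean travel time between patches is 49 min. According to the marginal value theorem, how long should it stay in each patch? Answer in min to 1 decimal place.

35.5 min

Maximise g(t)/(T+t): set derivative to zero → g'(t)(T+t) = g(t).
g'(t) = 0.42·280·t^-0.58. Setting 0.42·280·t^-0.58 = 280·t^0.42/(49+t) gives 0.42(49+t) = t, so 0.58·t = 0.42×49.
t* = 0.42×49/0.58 = 35.48 min.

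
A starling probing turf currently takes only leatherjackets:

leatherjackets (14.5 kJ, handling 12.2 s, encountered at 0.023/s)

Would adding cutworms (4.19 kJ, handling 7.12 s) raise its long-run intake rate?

Yes

Current rate: (0.023×14.5)/(1 + 0.023×12.2) = 0.2604 kJ/s.
Profitability of cutworms: 4.19/7.12 = 0.5885 kJ/s.
0.5885 > 0.2604, so adding cutworms raises the average — include it.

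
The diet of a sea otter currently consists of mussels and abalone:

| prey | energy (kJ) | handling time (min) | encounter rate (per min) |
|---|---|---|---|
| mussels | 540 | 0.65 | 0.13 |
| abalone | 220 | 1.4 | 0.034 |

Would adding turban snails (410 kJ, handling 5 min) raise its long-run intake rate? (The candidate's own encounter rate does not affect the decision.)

Intake rate on the current diet: R = (0.13×540 + 0.034×220) / (1 + 0.13×0.65 + 0.034×1.4) = 77.68/1.132 = 68.62 kJ/min.
turban snails: E/h = 410/5 = 82 kJ/min.
Since 82 > R, including turban snails increases the long-run rate.

Yes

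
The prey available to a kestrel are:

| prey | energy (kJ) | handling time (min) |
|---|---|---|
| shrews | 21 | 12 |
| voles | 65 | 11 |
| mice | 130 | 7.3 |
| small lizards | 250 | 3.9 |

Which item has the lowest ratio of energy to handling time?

shrews

In descending order of E/h:
small lizards: 250/3.9 = 64.1 kJ/min
mice: 130/7.3 = 17.8 kJ/min
voles: 65/11 = 5.91 kJ/min
shrews: 21/12 = 1.75 kJ/min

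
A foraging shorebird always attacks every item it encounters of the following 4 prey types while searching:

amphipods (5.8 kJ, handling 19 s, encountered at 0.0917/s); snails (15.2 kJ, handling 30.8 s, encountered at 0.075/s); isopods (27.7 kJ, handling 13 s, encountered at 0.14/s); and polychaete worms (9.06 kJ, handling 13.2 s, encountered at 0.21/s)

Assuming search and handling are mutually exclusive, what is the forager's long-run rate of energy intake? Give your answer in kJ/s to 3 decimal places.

R = Σλ_iE_i / (1 + Σλ_ih_i)
Numerator: 0.0917×5.8 + 0.075×15.2 + 0.14×27.7 + 0.21×9.06 = 7.452
Denominator: 1 + 0.0917×19 + 0.075×30.8 + 0.14×13 + 0.21×13.2 = 9.644
R = 7.452/9.644 = 0.7727 kJ/s

0.773 kJ/s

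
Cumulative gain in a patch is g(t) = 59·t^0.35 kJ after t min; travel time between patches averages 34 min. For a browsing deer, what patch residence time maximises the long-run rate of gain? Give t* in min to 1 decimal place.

18.3 min

Optimal t* satisfies g'(t*) = g(t*)/(T + t*).
g'(t) = 0.35·59·t^-0.65. Setting 0.35·59·t^-0.65 = 59·t^0.35/(34+t) gives 0.35(34+t) = t, so 0.65·t = 0.35×34.
t* = 0.35×34/0.65 = 18.31 min.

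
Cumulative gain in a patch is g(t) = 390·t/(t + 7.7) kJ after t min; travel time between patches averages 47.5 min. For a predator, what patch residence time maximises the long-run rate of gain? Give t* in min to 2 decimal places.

19.12 min

Optimal t* satisfies g'(t*) = g(t*)/(T + t*).
g'(t) = 390·7.7/(t + 7.7)². Setting 390·7.7/(t+7.7)² = 390t/[(t+7.7)(47.5+t)] gives 7.7(47.5+t) = t(t+7.7), so t² = 7.7×47.5 = 365.8.
t* = √365.8 = 19.12 min.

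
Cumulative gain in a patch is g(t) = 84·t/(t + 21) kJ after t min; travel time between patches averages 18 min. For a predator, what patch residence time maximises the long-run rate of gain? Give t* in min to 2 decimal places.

19.44 min

Maximise g(t)/(T+t): set derivative to zero → g'(t)(T+t) = g(t).
g'(t) = 84·21/(t + 21)². Setting 84·21/(t+21)² = 84t/[(t+21)(18+t)] gives 21(18+t) = t(t+21), so t² = 21×18 = 378.
t* = √378 = 19.44 min.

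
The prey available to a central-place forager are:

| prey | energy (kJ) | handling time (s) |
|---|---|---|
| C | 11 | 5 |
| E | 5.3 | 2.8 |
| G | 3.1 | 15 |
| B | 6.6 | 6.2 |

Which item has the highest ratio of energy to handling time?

C

Profitability E/h (kJ/s): C = 11/5 = 2.2, E = 5.3/2.8 = 1.89, G = 3.1/15 = 0.207, B = 6.6/6.2 = 1.06.
Ranked: C > E > B > G.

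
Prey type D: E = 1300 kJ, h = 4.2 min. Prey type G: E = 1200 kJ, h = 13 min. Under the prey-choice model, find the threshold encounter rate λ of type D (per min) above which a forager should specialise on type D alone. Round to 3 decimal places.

Drop type G once their profitability E₂/h₂ falls below the rate achievable on type D alone: E₂/h₂ = λE₁/(1 + λh₁).
Solve for λ: λE₁h₂ = E₂(1 + λh₁) → λ(E₁h₂ − E₂h₁) = E₂ → λ = E₂/(E₁h₂ − E₂h₁).
λ = 1200/(1300×13 − 1200×4.2) = 1200/1.186e+04 = 0.1012 per min.

0.101 per min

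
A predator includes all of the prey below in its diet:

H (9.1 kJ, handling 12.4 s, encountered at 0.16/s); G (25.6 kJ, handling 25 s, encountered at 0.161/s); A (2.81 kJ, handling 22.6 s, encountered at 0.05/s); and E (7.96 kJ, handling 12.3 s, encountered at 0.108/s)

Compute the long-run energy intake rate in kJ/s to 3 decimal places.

Energy encountered per unit search time: 0.16×9.1 + 0.161×25.6 + 0.05×2.81 + 0.108×7.96 = 6.578 kJ/s.
Handling time per unit search time: 0.16×12.4 + 0.161×25 + 0.05×22.6 + 0.108×12.3 = 8.467.
Rate = 6.578/(1 + 8.467) = 0.6948 kJ/s.

0.695 kJ/s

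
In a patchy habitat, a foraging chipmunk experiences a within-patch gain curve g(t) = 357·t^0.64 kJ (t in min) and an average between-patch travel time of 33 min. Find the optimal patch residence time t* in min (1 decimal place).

Maximise g(t)/(T+t): set derivative to zero → g'(t)(T+t) = g(t).
g'(t) = 0.64·357·t^-0.36. Setting 0.64·357·t^-0.36 = 357·t^0.64/(33+t) gives 0.64(33+t) = t, so 0.36·t = 0.64×33.
t* = 0.64×33/0.36 = 58.67 min.

58.7 min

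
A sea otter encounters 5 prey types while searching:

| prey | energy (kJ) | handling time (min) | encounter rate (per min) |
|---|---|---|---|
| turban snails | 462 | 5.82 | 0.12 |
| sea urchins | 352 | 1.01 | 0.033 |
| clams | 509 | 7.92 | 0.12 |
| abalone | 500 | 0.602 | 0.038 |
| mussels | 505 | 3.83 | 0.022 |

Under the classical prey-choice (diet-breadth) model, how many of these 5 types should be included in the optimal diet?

Profitabilities (E/h, kJ/min): abalone 831, sea urchins 349, mussels 132, turban snails 79.4, clams 64.3. Add prey in this order while the next type's profitability exceeds the intake rate on those already taken.
Rate on top 1: 18.58. sea urchins: 349 > 18.58 → include.
Rate on top 2: 28.99. mussels: 132 > 28.99 → include.
Rate on top 3: 36.59. turban snails: 79.4 > 36.59 → include.
Rate on top 4: 52.84. clams: 64.3 > 52.84 → include.
Optimal diet: abalone, sea urchins, mussels, turban snails, clams — 5 of 5 types.

5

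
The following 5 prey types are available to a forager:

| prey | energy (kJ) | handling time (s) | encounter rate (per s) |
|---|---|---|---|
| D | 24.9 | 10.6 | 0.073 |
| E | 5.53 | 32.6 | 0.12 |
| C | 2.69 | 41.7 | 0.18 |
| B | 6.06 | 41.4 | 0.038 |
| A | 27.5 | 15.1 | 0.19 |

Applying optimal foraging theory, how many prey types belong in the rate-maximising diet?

2

Rank by E/h (kJ/s): D 2.35, A 1.82, E 0.17, B 0.146, C 0.0645. Include each in turn until the next type's E/h falls below the running intake rate.
Rate on top 1: 1.025. A: 1.82 > 1.025 → include.
Rate on top 2: 1.517. E: 0.17 < 1.517 → exclude; stop.
Optimal diet: D, A — 2 of 5 types.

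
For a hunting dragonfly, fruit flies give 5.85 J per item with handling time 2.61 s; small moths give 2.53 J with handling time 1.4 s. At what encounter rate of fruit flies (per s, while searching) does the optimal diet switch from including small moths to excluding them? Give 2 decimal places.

1.59 per s

Drop small moths once their profitability E₂/h₂ falls below the rate achievable on fruit flies alone: E₂/h₂ = λE₁/(1 + λh₁).
Solve for λ: λE₁h₂ = E₂(1 + λh₁) → λ(E₁h₂ − E₂h₁) = E₂ → λ = E₂/(E₁h₂ − E₂h₁).
λ = 2.53/(5.85×1.4 − 2.53×2.61) = 2.53/1.587 = 1.595 per s.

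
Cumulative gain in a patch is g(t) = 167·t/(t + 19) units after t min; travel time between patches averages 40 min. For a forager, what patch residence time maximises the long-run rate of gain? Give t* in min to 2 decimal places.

27.57 min

Optimal t* satisfies g'(t*) = g(t*)/(T + t*).
g'(t) = 167·19/(t + 19)². Setting 167·19/(t+19)² = 167t/[(t+19)(40+t)] gives 19(40+t) = t(t+19), so t² = 19×40 = 760.
t* = √760 = 27.57 min.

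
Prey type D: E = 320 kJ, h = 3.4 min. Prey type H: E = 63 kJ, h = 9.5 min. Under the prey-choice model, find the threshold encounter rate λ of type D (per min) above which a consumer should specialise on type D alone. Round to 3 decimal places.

0.022 per min

Drop type H once their profitability E₂/h₂ falls below the rate achievable on type D alone: E₂/h₂ = λE₁/(1 + λh₁).
Solve for λ: λE₁h₂ = E₂(1 + λh₁) → λ(E₁h₂ − E₂h₁) = E₂ → λ = E₂/(E₁h₂ − E₂h₁).
λ = 63/(320×9.5 − 63×3.4) = 63/2826 = 0.02229 per min.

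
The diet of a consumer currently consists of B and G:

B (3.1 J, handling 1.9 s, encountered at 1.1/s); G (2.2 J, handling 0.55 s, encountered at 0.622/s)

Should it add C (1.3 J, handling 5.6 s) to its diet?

Current rate: (1.1×3.1 + 0.622×2.2)/(1 + 1.1×1.9 + 0.622×0.55) = 1.392 J/s.
Profitability of C: 1.3/5.6 = 0.2321 J/s.
0.2321 < 1.392, so adding C would lower the average — exclude it.

No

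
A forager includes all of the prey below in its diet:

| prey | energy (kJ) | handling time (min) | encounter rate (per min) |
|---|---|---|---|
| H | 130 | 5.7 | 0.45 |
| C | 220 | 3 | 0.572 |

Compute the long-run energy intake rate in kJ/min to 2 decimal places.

R = (0.45×130 + 0.572×220) / (1 + 0.45×5.7 + 0.572×3) = 184.3/5.281 = 34.91 kJ/min.

34.91 kJ/min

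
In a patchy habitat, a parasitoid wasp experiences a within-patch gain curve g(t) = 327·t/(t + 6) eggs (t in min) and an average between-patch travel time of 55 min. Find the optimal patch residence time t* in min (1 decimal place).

18.2 min

Optimal t* satisfies g'(t*) = g(t*)/(T + t*).
g'(t) = 327·6/(t + 6)². Setting 327·6/(t+6)² = 327t/[(t+6)(55+t)] gives 6(55+t) = t(t+6), so t² = 6×55 = 330.
t* = √330 = 18.17 min.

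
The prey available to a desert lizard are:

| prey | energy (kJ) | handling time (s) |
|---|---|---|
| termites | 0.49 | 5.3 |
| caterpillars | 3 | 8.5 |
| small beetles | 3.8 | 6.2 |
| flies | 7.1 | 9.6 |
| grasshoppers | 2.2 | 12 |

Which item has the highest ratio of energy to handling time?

In descending order of E/h:
flies: 7.1/9.6 = 0.74 kJ/s
small beetles: 3.8/6.2 = 0.613 kJ/s
caterpillars: 3/8.5 = 0.353 kJ/s
grasshoppers: 2.2/12 = 0.183 kJ/s
termites: 0.49/5.3 = 0.0925 kJ/s

flies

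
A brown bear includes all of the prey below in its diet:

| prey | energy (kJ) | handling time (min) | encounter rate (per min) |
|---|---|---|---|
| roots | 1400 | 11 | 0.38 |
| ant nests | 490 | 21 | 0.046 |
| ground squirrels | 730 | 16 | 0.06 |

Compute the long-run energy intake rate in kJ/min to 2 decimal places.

84.20 kJ/min

R = Σλ_iE_i / (1 + Σλ_ih_i)
Numerator: 0.38×1400 + 0.046×490 + 0.06×730 = 598.3
Denominator: 1 + 0.38×11 + 0.046×21 + 0.06×16 = 7.106
R = 598.3/7.106 = 84.2 kJ/min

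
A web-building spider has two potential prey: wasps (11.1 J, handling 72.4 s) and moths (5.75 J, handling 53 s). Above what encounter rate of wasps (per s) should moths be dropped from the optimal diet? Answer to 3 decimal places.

Drop moths once their profitability E₂/h₂ falls below the rate achievable on wasps alone: E₂/h₂ = λE₁/(1 + λh₁).
Solve for λ: λE₁h₂ = E₂(1 + λh₁) → λ(E₁h₂ − E₂h₁) = E₂ → λ = E₂/(E₁h₂ − E₂h₁).
λ = 5.75/(11.1×53 − 5.75×72.4) = 5.75/172 = 0.03343 per s.

0.033 per s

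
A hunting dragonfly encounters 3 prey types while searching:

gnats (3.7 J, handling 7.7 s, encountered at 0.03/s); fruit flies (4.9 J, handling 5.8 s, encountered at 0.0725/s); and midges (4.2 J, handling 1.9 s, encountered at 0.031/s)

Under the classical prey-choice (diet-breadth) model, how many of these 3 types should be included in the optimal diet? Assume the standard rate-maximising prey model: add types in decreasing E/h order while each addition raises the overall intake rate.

E/h in descending order: midges 2.21, fruit flies 0.845, gnats 0.481 J/s. The optimal diet is the largest prefix of this list for which every included type satisfies E_i/h_i > R on the types above it.
Rate on top 1: 0.123. fruit flies: 0.845 > 0.123 → include.
Rate on top 2: 0.3281. gnats: 0.481 > 0.3281 → include.
Optimal diet: midges, fruit flies, gnats — 3 of 3 types.

3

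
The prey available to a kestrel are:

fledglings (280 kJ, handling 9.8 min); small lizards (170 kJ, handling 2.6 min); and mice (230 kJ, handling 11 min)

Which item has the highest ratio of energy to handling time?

small lizards

In descending order of E/h:
small lizards: 170/2.6 = 65.4 kJ/min
fledglings: 280/9.8 = 28.6 kJ/min
mice: 230/11 = 20.9 kJ/min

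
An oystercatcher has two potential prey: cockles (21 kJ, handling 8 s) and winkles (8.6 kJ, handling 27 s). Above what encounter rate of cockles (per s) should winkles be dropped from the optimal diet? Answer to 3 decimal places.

0.017 per s

The zero-one rule: include winkles iff E₂/h₂ > λE₁/(1+λh₁). Equality gives the switch point.
λE₁h₂ = E₂ + λE₂h₁ ⇒ λ = E₂/(E₁h₂ − E₂h₁) = 8.6/(567 − 68.8) = 0.01726 per s.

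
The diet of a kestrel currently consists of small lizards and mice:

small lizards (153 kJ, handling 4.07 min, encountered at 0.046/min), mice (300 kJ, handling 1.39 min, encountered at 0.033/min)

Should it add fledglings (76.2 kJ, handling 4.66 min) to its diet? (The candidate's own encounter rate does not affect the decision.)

Yes

Intake rate on the current diet: R = (0.046×153 + 0.033×300) / (1 + 0.046×4.07 + 0.033×1.39) = 16.94/1.233 = 13.74 kJ/min.
Profitability of fledglings: 76.2/4.66 = 16.35 kJ/min.
Since 16.35 > R, including fledglings increases the long-run rate.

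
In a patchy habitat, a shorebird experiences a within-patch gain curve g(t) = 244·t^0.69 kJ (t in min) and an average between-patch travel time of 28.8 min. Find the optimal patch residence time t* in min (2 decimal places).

64.10 min

By the marginal value theorem, leave when the instantaneous gain rate g'(t) equals the habitat-wide average g(t)/(T + t).
g'(t) = 0.69·244·t^-0.31. Setting 0.69·244·t^-0.31 = 244·t^0.69/(28.8+t) gives 0.69(28.8+t) = t, so 0.31·t = 0.69×28.8.
t* = 0.69×28.8/0.31 = 64.1 min.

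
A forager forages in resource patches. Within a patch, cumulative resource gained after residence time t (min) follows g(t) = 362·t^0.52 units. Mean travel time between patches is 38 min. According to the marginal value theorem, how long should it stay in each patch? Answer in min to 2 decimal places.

Maximise g(t)/(T+t): set derivative to zero → g'(t)(T+t) = g(t).
g'(t) = 0.52·362·t^-0.48. Setting 0.52·362·t^-0.48 = 362·t^0.52/(38+t) gives 0.52(38+t) = t, so 0.48·t = 0.52×38.
t* = 0.52×38/0.48 = 41.17 min.

41.17 min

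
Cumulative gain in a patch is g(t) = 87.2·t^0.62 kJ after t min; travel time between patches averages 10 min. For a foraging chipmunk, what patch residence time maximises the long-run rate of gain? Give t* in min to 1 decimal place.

16.3 min

Maximise g(t)/(T+t): set derivative to zero → g'(t)(T+t) = g(t).
g'(t) = 0.62·87.2·t^-0.38. Setting 0.62·87.2·t^-0.38 = 87.2·t^0.62/(10+t) gives 0.62(10+t) = t, so 0.38·t = 0.62×10.
t* = 0.62×10/0.38 = 16.32 min.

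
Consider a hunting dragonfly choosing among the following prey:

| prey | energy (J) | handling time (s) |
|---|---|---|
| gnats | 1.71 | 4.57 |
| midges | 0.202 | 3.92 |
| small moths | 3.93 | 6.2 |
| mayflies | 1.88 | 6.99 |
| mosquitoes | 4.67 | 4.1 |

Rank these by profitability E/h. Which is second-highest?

small moths

Profitability E/h (J/s): gnats = 1.71/4.57 = 0.374, midges = 0.202/3.92 = 0.0515, small moths = 3.93/6.2 = 0.634, mayflies = 1.88/6.99 = 0.269, mosquitoes = 4.67/4.1 = 1.14.
Ranked: mosquitoes > small moths > gnats > mayflies > midges.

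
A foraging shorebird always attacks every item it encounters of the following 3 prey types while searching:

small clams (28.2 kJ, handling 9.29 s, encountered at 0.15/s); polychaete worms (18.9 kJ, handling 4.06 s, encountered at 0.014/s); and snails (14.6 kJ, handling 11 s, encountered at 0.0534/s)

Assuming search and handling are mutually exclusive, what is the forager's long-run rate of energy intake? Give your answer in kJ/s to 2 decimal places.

Energy encountered per unit search time: 0.15×28.2 + 0.014×18.9 + 0.0534×14.6 = 5.274 kJ/s.
Handling time per unit search time: 0.15×9.29 + 0.014×4.06 + 0.0534×11 = 2.038.
Rate = 5.274/(1 + 2.038) = 1.736 kJ/s.

1.74 kJ/s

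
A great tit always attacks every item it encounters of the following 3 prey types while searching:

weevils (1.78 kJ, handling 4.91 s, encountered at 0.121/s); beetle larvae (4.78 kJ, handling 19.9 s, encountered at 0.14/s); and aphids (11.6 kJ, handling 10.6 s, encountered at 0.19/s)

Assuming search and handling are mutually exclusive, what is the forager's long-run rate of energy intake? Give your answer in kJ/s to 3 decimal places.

Energy encountered per unit search time: 0.121×1.78 + 0.14×4.78 + 0.19×11.6 = 3.089 kJ/s.
Handling time per unit search time: 0.121×4.91 + 0.14×19.9 + 0.19×10.6 = 5.394.
Rate = 3.089/(1 + 5.394) = 0.483 kJ/s.

0.483 kJ/s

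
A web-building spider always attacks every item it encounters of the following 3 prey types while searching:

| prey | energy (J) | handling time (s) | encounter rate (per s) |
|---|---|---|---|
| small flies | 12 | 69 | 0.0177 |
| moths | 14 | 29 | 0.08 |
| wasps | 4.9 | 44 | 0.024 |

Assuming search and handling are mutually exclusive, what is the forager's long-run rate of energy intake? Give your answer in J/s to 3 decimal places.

0.259 J/s

Energy encountered per unit search time: 0.0177×12 + 0.08×14 + 0.024×4.9 = 1.45 J/s.
Handling time per unit search time: 0.0177×69 + 0.08×29 + 0.024×44 = 4.597.
Rate = 1.45/(1 + 4.597) = 0.2591 J/s.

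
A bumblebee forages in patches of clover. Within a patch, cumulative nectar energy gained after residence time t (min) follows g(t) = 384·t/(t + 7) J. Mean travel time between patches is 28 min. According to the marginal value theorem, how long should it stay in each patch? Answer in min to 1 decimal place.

14.0 min

By the marginal value theorem, leave when the instantaneous gain rate g'(t) equals the habitat-wide average g(t)/(T + t).
g'(t) = 384·7/(t + 7)². Setting 384·7/(t+7)² = 384t/[(t+7)(28+t)] gives 7(28+t) = t(t+7), so t² = 7×28 = 196.
t* = √196 = 14 min.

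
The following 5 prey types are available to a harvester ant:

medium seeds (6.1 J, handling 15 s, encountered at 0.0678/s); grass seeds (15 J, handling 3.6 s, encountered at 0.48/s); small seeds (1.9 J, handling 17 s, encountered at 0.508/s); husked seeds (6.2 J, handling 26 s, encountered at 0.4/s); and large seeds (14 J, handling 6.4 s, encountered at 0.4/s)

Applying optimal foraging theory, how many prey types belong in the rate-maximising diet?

Rank by E/h (J/s): grass seeds 4.17, large seeds 2.19, medium seeds 0.407, husked seeds 0.238, small seeds 0.112. Include each in turn until the next type's E/h falls below the running intake rate.
Rate on top 1: 2.639. large seeds: 2.19 < 2.639 → exclude; stop.
Optimal diet: grass seeds — 1 of 5 types.

1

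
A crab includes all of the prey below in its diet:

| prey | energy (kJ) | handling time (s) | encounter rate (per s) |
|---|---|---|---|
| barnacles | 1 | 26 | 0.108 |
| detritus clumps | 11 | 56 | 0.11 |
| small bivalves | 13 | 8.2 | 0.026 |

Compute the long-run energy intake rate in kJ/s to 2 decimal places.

0.16 kJ/s

R = (0.108×1 + 0.11×11 + 0.026×13) / (1 + 0.108×26 + 0.11×56 + 0.026×8.2) = 1.656/10.18 = 0.1627 kJ/s.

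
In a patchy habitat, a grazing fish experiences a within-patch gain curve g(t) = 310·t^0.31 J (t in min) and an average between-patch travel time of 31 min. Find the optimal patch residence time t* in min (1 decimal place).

13.9 min

Maximise g(t)/(T+t): set derivative to zero → g'(t)(T+t) = g(t).
g'(t) = 0.31·310·t^-0.69. Setting 0.31·310·t^-0.69 = 310·t^0.31/(31+t) gives 0.31(31+t) = t, so 0.69·t = 0.31×31.
t* = 0.31×31/0.69 = 13.93 min.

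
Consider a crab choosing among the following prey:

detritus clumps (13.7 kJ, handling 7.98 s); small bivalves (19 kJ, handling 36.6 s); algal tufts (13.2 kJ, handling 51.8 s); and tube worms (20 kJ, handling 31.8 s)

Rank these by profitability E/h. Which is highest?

Profitability E/h (kJ/s): detritus clumps = 13.7/7.98 = 1.72, small bivalves = 19/36.6 = 0.519, algal tufts = 13.2/51.8 = 0.255, tube worms = 20/31.8 = 0.629.
Ranked: detritus clumps > tube worms > small bivalves > algal tufts.

detritus clumps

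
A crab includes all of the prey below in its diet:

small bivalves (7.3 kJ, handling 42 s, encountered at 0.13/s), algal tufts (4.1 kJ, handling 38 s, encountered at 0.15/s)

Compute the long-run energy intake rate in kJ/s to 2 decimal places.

R = Σλ_iE_i / (1 + Σλ_ih_i)
Numerator: 0.13×7.3 + 0.15×4.1 = 1.564
Denominator: 1 + 0.13×42 + 0.15×38 = 12.16
R = 1.564/12.16 = 0.1286 kJ/s

0.13 kJ/s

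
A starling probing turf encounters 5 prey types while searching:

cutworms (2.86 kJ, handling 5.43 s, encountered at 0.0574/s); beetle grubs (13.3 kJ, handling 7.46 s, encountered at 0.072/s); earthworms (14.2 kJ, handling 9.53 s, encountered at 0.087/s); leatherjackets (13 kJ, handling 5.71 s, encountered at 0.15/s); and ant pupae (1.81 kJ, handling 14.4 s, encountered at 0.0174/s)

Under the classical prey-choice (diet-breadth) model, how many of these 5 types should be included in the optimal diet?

E/h in descending order: leatherjackets 2.28, beetle grubs 1.78, earthworms 1.49, cutworms 0.527, ant pupae 0.126 kJ/s. The optimal diet is the largest prefix of this list for which every included type satisfies E_i/h_i > R on the types above it.
Rate on top 1: 1.05. beetle grubs: 1.78 > 1.05 → include.
Rate on top 2: 1.215. earthworms: 1.49 > 1.215 → include.
Rate on top 3: 1.286. cutworms: 0.527 < 1.286 → exclude; stop.
Optimal diet: leatherjackets, beetle grubs, earthworms — 3 of 5 types.

3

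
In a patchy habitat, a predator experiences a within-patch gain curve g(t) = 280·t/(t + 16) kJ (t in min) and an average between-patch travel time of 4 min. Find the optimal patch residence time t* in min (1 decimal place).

8.0 min

By the marginal value theorem, leave when the instantaneous gain rate g'(t) equals the habitat-wide average g(t)/(T + t).
g'(t) = 280·16/(t + 16)². Setting 280·16/(t+16)² = 280t/[(t+16)(4+t)] gives 16(4+t) = t(t+16), so t² = 16×4 = 64.
t* = √64 = 8 min.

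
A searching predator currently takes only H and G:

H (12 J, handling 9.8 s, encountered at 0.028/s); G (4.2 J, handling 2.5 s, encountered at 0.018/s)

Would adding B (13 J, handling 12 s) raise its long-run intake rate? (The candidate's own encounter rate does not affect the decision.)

Yes

Intake rate on the current diet: R = (0.028×12 + 0.018×4.2) / (1 + 0.028×9.8 + 0.018×2.5) = 0.4116/1.319 = 0.312 J/s.
Profitability of B: 13/12 = 1.083 J/s.
1.083 > 0.312, so adding B raises the average — include it.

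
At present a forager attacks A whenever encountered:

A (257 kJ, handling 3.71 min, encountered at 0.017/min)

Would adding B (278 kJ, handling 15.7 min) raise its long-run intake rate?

Current rate: (0.017×257)/(1 + 0.017×3.71) = 4.11 kJ/min.
Profitability of B: 278/15.7 = 17.71 kJ/min.
Since 17.71 > R, including B increases the long-run rate.

Yes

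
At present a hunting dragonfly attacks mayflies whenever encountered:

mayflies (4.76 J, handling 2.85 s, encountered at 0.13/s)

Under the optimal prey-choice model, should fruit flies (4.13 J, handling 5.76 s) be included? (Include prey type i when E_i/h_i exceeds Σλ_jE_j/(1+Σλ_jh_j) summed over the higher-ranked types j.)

Intake rate on the current diet: R = (0.13×4.76) / (1 + 0.13×2.85) = 0.6188/1.371 = 0.4515 J/s.
Profitability of fruit flies: 4.13/5.76 = 0.717 J/s.
0.717 > 0.4515, so adding fruit flies raises the average — include it.

Yes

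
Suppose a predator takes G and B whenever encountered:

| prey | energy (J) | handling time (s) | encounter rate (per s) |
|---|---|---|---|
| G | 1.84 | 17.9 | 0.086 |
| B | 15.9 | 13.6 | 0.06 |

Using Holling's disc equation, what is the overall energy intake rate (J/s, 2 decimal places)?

0.33 J/s

Energy encountered per unit search time: 0.086×1.84 + 0.06×15.9 = 1.112 J/s.
Handling time per unit search time: 0.086×17.9 + 0.06×13.6 = 2.355.
Rate = 1.112/(1 + 2.355) = 0.3315 J/s.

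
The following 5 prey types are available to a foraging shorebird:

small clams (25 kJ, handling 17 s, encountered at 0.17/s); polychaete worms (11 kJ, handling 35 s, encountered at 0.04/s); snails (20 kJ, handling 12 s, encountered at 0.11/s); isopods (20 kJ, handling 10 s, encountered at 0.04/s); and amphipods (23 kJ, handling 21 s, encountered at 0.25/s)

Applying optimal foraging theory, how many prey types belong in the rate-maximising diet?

3

Rank by E/h (kJ/s): isopods 2, snails 1.67, small clams 1.47, amphipods 1.1, polychaete worms 0.314. Include each in turn until the next type's E/h falls below the running intake rate.
Rate on top 1: 0.5714. snails: 1.67 > 0.5714 → include.
Rate on top 2: 1.103. small clams: 1.47 > 1.103 → include.
Rate on top 3: 1.292. amphipods: 1.1 < 1.292 → exclude; stop.
Optimal diet: isopods, snails, small clams — 3 of 5 types.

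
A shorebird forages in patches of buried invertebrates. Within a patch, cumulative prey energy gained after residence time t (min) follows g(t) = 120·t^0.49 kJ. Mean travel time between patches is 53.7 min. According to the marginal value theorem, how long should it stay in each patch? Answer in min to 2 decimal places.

51.59 min

Maximise g(t)/(T+t): set derivative to zero → g'(t)(T+t) = g(t).
g'(t) = 0.49·120·t^-0.51. Setting 0.49·120·t^-0.51 = 120·t^0.49/(53.7+t) gives 0.49(53.7+t) = t, so 0.51·t = 0.49×53.7.
t* = 0.49×53.7/0.51 = 51.59 min.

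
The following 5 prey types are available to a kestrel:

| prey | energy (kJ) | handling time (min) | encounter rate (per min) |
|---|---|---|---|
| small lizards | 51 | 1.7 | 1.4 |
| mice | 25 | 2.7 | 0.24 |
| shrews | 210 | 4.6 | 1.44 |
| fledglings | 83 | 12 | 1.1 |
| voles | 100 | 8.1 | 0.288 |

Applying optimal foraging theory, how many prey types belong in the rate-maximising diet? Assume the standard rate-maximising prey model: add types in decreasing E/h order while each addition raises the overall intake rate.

Rank by E/h (kJ/min): shrews 45.7, small lizards 30, voles 12.3, mice 9.26, fledglings 6.92. Include each in turn until the next type's E/h falls below the running intake rate.
Rate on top 1: 39.66. small lizards: 30 < 39.66 → exclude; stop.
Optimal diet: shrews — 1 of 5 types.

1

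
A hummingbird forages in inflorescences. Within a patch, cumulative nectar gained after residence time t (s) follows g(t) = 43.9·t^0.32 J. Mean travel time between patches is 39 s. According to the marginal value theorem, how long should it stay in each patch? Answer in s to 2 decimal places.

18.35 s

Maximise g(t)/(T+t): set derivative to zero → g'(t)(T+t) = g(t).
g'(t) = 0.32·43.9·t^-0.68. Setting 0.32·43.9·t^-0.68 = 43.9·t^0.32/(39+t) gives 0.32(39+t) = t, so 0.68·t = 0.32×39.
t* = 0.32×39/0.68 = 18.35 s.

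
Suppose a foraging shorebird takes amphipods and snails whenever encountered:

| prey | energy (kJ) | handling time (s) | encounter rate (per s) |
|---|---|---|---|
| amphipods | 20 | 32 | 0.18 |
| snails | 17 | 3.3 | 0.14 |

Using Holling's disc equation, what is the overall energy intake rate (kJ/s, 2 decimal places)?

Energy encountered per unit search time: 0.18×20 + 0.14×17 = 5.98 kJ/s.
Handling time per unit search time: 0.18×32 + 0.14×3.3 = 6.222.
Rate = 5.98/(1 + 6.222) = 0.828 kJ/s.

0.83 kJ/s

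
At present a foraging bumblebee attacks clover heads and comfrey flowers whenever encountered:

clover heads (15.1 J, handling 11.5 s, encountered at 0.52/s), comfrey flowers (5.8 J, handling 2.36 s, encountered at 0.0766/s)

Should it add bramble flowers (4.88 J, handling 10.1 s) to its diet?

No

On clover heads and comfrey flowers alone, R = ΣλE/(1+Σλh) = 8.296/7.161 = 1.159 J/s.
bramble flowers: E/h = 4.88/10.1 = 0.4832 J/s.
0.4832 < 1.159, so adding bramble flowers would lower the average — exclude it.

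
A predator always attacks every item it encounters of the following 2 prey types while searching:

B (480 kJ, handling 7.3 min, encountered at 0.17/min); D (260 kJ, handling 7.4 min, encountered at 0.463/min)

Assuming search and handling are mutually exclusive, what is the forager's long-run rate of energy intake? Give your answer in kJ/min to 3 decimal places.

R = (0.17×480 + 0.463×260) / (1 + 0.17×7.3 + 0.463×7.4) = 202/5.667 = 35.64 kJ/min.

35.640 kJ/min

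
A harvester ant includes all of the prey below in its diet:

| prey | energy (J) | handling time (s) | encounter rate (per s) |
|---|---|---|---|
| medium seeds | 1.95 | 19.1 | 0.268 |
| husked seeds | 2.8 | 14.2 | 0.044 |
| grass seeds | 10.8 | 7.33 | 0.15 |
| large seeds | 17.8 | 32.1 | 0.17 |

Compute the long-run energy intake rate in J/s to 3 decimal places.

R = (0.268×1.95 + 0.044×2.8 + 0.15×10.8 + 0.17×17.8) / (1 + 0.268×19.1 + 0.044×14.2 + 0.15×7.33 + 0.17×32.1) = 5.292/13.3 = 0.3979 J/s.

0.398 J/s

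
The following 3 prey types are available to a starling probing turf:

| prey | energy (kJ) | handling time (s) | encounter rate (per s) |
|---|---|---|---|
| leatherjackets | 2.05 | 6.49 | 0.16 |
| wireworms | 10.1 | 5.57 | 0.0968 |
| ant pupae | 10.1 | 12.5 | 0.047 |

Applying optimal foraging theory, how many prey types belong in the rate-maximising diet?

Profitabilities (E/h, kJ/s): wireworms 1.81, ant pupae 0.808, leatherjackets 0.316. Add prey in this order while the next type's profitability exceeds the intake rate on those already taken.
Rate on top 1: 0.6352. ant pupae: 0.808 > 0.6352 → include.
Rate on top 2: 0.6829. leatherjackets: 0.316 < 0.6829 → exclude; stop.
Optimal diet: wireworms, ant pupae — 2 of 3 types.

2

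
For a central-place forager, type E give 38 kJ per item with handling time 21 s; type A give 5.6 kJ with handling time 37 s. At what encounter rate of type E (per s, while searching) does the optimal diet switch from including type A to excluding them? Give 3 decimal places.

0.004 per s

The zero-one rule: include type A iff E₂/h₂ > λE₁/(1+λh₁). Equality gives the switch point.
λE₁h₂ = E₂ + λE₂h₁ ⇒ λ = E₂/(E₁h₂ − E₂h₁) = 5.6/(1406 − 117.6) = 0.004346 per s.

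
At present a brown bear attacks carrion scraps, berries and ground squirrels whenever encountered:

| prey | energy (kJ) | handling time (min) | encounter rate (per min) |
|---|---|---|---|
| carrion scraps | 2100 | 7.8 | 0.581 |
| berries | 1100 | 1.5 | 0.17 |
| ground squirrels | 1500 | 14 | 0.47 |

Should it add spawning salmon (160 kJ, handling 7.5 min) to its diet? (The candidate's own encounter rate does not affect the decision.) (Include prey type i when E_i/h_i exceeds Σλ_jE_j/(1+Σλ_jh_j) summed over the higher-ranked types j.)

No

Intake rate on the current diet: R = (0.581×2100 + 0.17×1100 + 0.47×1500) / (1 + 0.581×7.8 + 0.17×1.5 + 0.47×14) = 2112/12.37 = 170.8 kJ/min.
Profitability of spawning salmon: 160/7.5 = 21.33 kJ/min.
21.33 < 170.8, so adding spawning salmon would lower the average — exclude it.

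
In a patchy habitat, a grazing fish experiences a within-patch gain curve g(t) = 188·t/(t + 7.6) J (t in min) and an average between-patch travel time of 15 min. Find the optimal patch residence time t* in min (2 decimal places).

10.68 min

By the marginal value theorem, leave when the instantaneous gain rate g'(t) equals the habitat-wide average g(t)/(T + t).
g'(t) = 188·7.6/(t + 7.6)². Setting 188·7.6/(t+7.6)² = 188t/[(t+7.6)(15+t)] gives 7.6(15+t) = t(t+7.6), so t² = 7.6×15 = 114.
t* = √114 = 10.68 min.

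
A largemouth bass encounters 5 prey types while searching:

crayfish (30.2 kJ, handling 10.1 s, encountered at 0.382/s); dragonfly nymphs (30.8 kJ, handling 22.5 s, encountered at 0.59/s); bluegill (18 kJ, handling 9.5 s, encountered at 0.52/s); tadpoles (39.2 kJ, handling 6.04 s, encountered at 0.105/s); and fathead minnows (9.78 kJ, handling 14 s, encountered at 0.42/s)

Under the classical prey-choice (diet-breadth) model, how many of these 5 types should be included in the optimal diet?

E/h in descending order: tadpoles 6.49, crayfish 2.99, bluegill 1.89, dragonfly nymphs 1.37, fathead minnows 0.699 kJ/s. The optimal diet is the largest prefix of this list for which every included type satisfies E_i/h_i > R on the types above it.
Rate on top 1: 2.519. crayfish: 2.99 > 2.519 → include.
Rate on top 2: 2.85. bluegill: 1.89 < 2.85 → exclude; stop.
Optimal diet: tadpoles, crayfish — 2 of 5 types.

2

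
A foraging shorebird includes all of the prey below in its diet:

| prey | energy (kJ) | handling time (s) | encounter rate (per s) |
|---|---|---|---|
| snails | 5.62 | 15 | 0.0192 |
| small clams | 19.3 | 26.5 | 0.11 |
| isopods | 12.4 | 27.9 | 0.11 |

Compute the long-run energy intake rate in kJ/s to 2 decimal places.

0.49 kJ/s

Energy encountered per unit search time: 0.0192×5.62 + 0.11×19.3 + 0.11×12.4 = 3.595 kJ/s.
Handling time per unit search time: 0.0192×15 + 0.11×26.5 + 0.11×27.9 = 6.272.
Rate = 3.595/(1 + 6.272) = 0.4943 kJ/s.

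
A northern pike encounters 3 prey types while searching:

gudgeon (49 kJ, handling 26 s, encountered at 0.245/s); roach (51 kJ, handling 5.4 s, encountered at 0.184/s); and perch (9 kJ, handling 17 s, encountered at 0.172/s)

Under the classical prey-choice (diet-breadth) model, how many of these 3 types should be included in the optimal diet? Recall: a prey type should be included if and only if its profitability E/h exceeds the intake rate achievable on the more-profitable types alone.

Rank by E/h (kJ/s): roach 9.44, gudgeon 1.88, perch 0.529. Include each in turn until the next type's E/h falls below the running intake rate.
Rate on top 1: 4.707. gudgeon: 1.88 < 4.707 → exclude; stop.
Optimal diet: roach — 1 of 3 types.

1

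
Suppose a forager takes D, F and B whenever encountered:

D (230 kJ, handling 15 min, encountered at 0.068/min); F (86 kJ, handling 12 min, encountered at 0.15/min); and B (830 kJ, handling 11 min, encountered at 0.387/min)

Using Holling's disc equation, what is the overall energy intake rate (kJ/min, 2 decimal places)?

43.30 kJ/min

Energy encountered per unit search time: 0.068×230 + 0.15×86 + 0.387×830 = 349.8 kJ/min.
Handling time per unit search time: 0.068×15 + 0.15×12 + 0.387×11 = 7.077.
Rate = 349.8/(1 + 7.077) = 43.3 kJ/min.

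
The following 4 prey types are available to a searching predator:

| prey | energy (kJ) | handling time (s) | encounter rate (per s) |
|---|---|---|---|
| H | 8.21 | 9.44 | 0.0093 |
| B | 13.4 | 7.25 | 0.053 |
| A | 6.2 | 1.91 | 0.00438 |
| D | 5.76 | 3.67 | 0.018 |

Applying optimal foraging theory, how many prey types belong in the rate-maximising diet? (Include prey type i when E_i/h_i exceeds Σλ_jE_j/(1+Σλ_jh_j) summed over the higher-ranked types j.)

Profitabilities (E/h, kJ/s): A 3.25, B 1.85, D 1.57, H 0.87. Add prey in this order while the next type's profitability exceeds the intake rate on those already taken.
Rate on top 1: 0.02693. B: 1.85 > 0.02693 → include.
Rate on top 2: 0.5295. D: 1.57 > 0.5295 → include.
Rate on top 3: 0.5766. H: 0.87 > 0.5766 → include.
Optimal diet: A, B, D, H — 4 of 4 types.

4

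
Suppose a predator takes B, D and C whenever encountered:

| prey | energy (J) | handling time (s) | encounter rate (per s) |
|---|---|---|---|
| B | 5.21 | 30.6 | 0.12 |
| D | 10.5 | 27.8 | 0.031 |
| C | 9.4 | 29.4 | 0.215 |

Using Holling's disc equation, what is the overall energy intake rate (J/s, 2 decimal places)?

R = (0.12×5.21 + 0.031×10.5 + 0.215×9.4) / (1 + 0.12×30.6 + 0.031×27.8 + 0.215×29.4) = 2.972/11.85 = 0.2507 J/s.

0.25 J/s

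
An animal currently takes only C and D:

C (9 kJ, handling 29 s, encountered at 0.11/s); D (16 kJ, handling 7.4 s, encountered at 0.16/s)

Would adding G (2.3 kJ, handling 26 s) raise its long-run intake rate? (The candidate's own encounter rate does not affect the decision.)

Intake rate on the current diet: R = (0.11×9 + 0.16×16) / (1 + 0.11×29 + 0.16×7.4) = 3.55/5.374 = 0.6606 kJ/s.
G: E/h = 2.3/26 = 0.08846 kJ/s.
0.08846 < 0.6606, so adding G would lower the average — exclude it.

No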